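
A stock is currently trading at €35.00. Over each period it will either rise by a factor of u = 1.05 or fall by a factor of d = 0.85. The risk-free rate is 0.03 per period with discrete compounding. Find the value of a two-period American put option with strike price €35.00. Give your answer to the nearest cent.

€0.83

Risk-neutral probability p = (1 + 0.03 − 0.85)/(1.05 − 0.85) = 0.1800/0.2000 = 0.9000
Terminal stock prices: S_uu = 38.59, S_ud = 31.24, S_dd = 25.29
Terminal payoffs (K − S): max(-3.587, 0) = 0, max(3.762, 0) = 3.762, max(9.713, 0) = 9.713
Node u (S = 36.75): continuation = 1/1.03·[0.9000·0.0000 + 0.1000·3.7625] = 0.3653; exercise value = 0.0000 ≤ continuation, so V_u = 0.3653
Node d (S = 29.75): continuation = 1/1.03·[0.9000·3.7625 + 0.1000·9.7125] = 4.2306; exercise value = 5.2500 > continuation, so V_d = 5.2500 (exercise)
Node 0 (S = 35): continuation = 1/1.03·[0.9000·0.3653 + 0.1000·5.2500] = 0.8289; exercise value = 0.0000 ≤ continuation, so V_0 = 0.8289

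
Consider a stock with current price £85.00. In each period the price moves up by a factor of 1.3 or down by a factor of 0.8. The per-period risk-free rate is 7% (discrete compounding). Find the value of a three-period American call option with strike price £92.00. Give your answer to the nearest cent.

£19.71

Risk-neutral probability p = (1 + 0.07 − 0.8)/(1.3 − 0.8) = 0.2700/0.5000 = 0.5400
Terminal stock prices: S_uuu = 186.7, S_uud = 114.9, S_udd = 70.72, S_ddd = 43.52
Terminal payoffs (S − K): max(94.75, 0) = 94.75, max(22.92, 0) = 22.92, max(-21.28, 0) = 0, max(-48.48, 0) = 0
Node uu (S = 143.7): continuation = 1/1.07·[0.5400·94.7450 + 0.4600·22.9200] = 57.6687; exercise value = 51.6500 ≤ continuation, so V_uu = 57.6687
Node ud (S = 88.4): continuation = 1/1.07·[0.5400·22.9200 + 0.4600·0.0000] = 11.5671; exercise value = 0.0000 ≤ continuation, so V_ud = 11.5671
Node dd (S = 54.4): continuation = 1/1.07·[0.5400·0.0000 + 0.4600·0.0000] = 0.0000; exercise value = 0.0000 ≤ continuation, so V_dd = 0.0000
Node u (S = 110.5): continuation = 1/1.07·[0.5400·57.6687 + 0.4600·11.5671] = 34.0766; exercise value = 18.5000 ≤ continuation, so V_u = 34.0766
Node d (S = 68): continuation = 1/1.07·[0.5400·11.5671 + 0.4600·0.0000] = 5.8376; exercise value = 0.0000 ≤ continuation, so V_d = 5.8376
Node 0 (S = 85): continuation = 1/1.07·[0.5400·34.0766 + 0.4600·5.8376] = 19.7072; exercise value = 0.0000 ≤ continuation, so V_0 = 19.7072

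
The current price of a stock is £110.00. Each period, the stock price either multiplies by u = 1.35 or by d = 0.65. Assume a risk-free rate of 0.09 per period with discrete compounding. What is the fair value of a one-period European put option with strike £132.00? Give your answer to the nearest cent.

Risk-neutral probability p = (1 + 0.09 − 0.65)/(1.35 − 0.65) = 0.4400/0.7000 = 0.6286
Terminal stock prices: S_u = 148.5, S_d = 71.5
Terminal payoffs (K − S): max(-16.5, 0) = 0, max(60.5, 0) = 60.5
Node 0 (S = 110): V_0 = 1/1.09·[0.6286·0.0000 + 0.3714·60.5000] = 20.6160

£20.62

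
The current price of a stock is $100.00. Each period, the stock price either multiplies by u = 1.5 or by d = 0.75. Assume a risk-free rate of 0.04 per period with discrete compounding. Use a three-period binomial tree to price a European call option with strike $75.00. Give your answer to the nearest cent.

Risk-neutral probability p = (1 + 0.04 − 0.75)/(1.5 − 0.75) = 0.2900/0.7500 = 0.3867
Terminal stock prices: S_uuu = 337.5, S_uud = 168.8, S_udd = 84.38, S_ddd = 42.19
Terminal payoffs (S − K): max(262.5, 0) = 262.5, max(93.75, 0) = 93.75, max(9.375, 0) = 9.375, max(-32.81, 0) = 0
Node uu (S = 225): V_uu = 1/1.04·[0.3867·262.5000 + 0.6133·93.7500] = 152.8846
Node ud (S = 112.5): V_ud = 1/1.04·[0.3867·93.7500 + 0.6133·9.3750] = 40.3846
Node dd (S = 56.25): V_dd = 1/1.04·[0.3867·9.3750 + 0.6133·0.0000] = 3.4856
Node u (S = 150): V_u = 1/1.04·[0.3867·152.8846 + 0.6133·40.3846] = 80.6583
Node d (S = 75): V_d = 1/1.04·[0.3867·40.3846 + 0.6133·3.4856] = 17.0704
Node 0 (S = 100): V_0 = 1/1.04·[0.3867·80.6583 + 0.6133·17.0704] = 40.0555

$40.06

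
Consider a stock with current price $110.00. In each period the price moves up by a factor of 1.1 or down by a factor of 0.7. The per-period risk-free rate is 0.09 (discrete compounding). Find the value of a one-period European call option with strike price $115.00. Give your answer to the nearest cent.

Risk-neutral probability p = (1 + 0.09 − 0.7)/(1.1 − 0.7) = 0.3900/0.4000 = 0.9750
Terminal stock prices: S_u = 121, S_d = 77
Terminal payoffs (S − K): max(6, 0) = 6, max(-38, 0) = 0
Node 0 (S = 110): V_0 = 1/1.09·[0.9750·6.0000 + 0.0250·0.0000] = 5.3670

$5.37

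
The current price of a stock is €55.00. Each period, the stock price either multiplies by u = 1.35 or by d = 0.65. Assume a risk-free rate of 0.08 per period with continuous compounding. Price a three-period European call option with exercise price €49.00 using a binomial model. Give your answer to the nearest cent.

Risk-neutral probability p = (e^0.08 − 0.65)/(1.35 − 0.65) = 0.4333/0.7000 = 0.6190
Terminal stock prices: S_uuu = 135.3, S_uud = 65.15, S_udd = 31.37, S_ddd = 15.1
Terminal payoffs (S − K): max(86.32, 0) = 86.32, max(16.15, 0) = 16.15, max(-17.63, 0) = 0, max(-33.9, 0) = 0
Node uu (S = 100.2): V_uu = e^(−0.08)·[0.6190·86.3206 + 0.3810·16.1544] = 55.0048
Node ud (S = 48.26): V_ud = e^(−0.08)·[0.6190·16.1544 + 0.3810·0.0000] = 9.2305
Node dd (S = 23.24): V_dd = e^(−0.08)·[0.6190·0.0000 + 0.3810·0.0000] = 0.0000
Node u (S = 74.25): V_u = e^(−0.08)·[0.6190·55.0048 + 0.3810·9.2305] = 34.6759
Node d (S = 35.75): V_d = e^(−0.08)·[0.6190·9.2305 + 0.3810·0.0000] = 5.2742
Node 0 (S = 55): V_0 = e^(−0.08)·[0.6190·34.6759 + 0.3810·5.2742] = 21.6686

€21.67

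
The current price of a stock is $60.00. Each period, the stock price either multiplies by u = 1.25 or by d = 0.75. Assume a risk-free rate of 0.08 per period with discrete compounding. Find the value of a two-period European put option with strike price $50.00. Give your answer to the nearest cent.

Risk-neutral probability p = (1 + 0.08 − 0.75)/(1.25 − 0.75) = 0.3300/0.5000 = 0.6600
Terminal stock prices: S_uu = 93.75, S_ud = 56.25, S_dd = 33.75
Terminal payoffs (K − S): max(-43.75, 0) = 0, max(-6.25, 0) = 0, max(16.25, 0) = 16.25
Node u (S = 75): V_u = 1/1.08·[0.6600·0.0000 + 0.3400·0.0000] = 0.0000
Node d (S = 45): V_d = 1/1.08·[0.6600·0.0000 + 0.3400·16.2500] = 5.1157
Node 0 (S = 60): V_0 = 1/1.08·[0.6600·0.0000 + 0.3400·5.1157] = 1.6105

$1.61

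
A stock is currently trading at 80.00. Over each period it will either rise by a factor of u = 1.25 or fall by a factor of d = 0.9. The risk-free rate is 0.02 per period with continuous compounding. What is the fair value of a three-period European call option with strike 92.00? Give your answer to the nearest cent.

6.94

Risk-neutral probability p = (e^0.02 − 0.9)/(1.25 − 0.9) = 0.1202/0.3500 = 0.3434
Terminal stock prices: S_uuu = 156.2, S_uud = 112.5, S_udd = 81, S_ddd = 58.32
Terminal payoffs (S − K): max(64.25, 0) = 64.25, max(20.5, 0) = 20.5, max(-11, 0) = 0, max(-33.68, 0) = 0
Node uu (S = 125): V_uu = e^(−0.02)·[0.3434·64.2500 + 0.6566·20.5000] = 34.8217
Node ud (S = 90): V_ud = e^(−0.02)·[0.3434·20.5000 + 0.6566·0.0000] = 6.9010
Node dd (S = 64.8): V_dd = e^(−0.02)·[0.3434·0.0000 + 0.6566·0.0000] = 0.0000
Node u (S = 100): V_u = e^(−0.02)·[0.3434·34.8217 + 0.6566·6.9010] = 16.1633
Node d (S = 72): V_d = e^(−0.02)·[0.3434·6.9010 + 0.6566·0.0000] = 2.3231
Node 0 (S = 80): V_0 = e^(−0.02)·[0.3434·16.1633 + 0.6566·2.3231] = 6.9362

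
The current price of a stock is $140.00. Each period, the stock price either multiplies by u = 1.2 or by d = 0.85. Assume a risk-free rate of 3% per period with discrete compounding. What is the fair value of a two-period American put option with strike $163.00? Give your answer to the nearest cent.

Risk-neutral probability p = (1 + 0.03 − 0.85)/(1.2 − 0.85) = 0.1800/0.3500 = 0.5143
Terminal stock prices: S_uu = 201.6, S_ud = 142.8, S_dd = 101.1
Terminal payoffs (K − S): max(-38.6, 0) = 0, max(20.2, 0) = 20.2, max(61.85, 0) = 61.85
Node u (S = 168): continuation = 1/1.03·[0.5143·0.0000 + 0.4857·20.2000] = 9.5257; exercise value = 0.0000 ≤ continuation, so V_u = 9.5257
Node d (S = 119): continuation = 1/1.03·[0.5143·20.2000 + 0.4857·61.8500] = 39.2524; exercise value = 44.0000 > continuation, so V_d = 44.0000 (exercise)
Node 0 (S = 140): continuation = 1/1.03·[0.5143·9.5257 + 0.4857·44.0000] = 25.5052; exercise value = 23.0000 ≤ continuation, so V_0 = 25.5052

$25.51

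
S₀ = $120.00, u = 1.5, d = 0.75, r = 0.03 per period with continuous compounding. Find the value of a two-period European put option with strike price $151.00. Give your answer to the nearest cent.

$37.88

Risk-neutral probability p = (e^0.03 − 0.75)/(1.5 − 0.75) = 0.2805/0.7500 = 0.3739
Terminal stock prices: S_uu = 270, S_ud = 135, S_dd = 67.5
Terminal payoffs (K − S): max(-119, 0) = 0, max(16, 0) = 16, max(83.5, 0) = 83.5
Node u (S = 180): V_u = e^(−0.03)·[0.3739·0.0000 + 0.6261·16.0000] = 9.7209
Node d (S = 90): V_d = e^(−0.03)·[0.3739·16.0000 + 0.6261·83.5000] = 56.5373
Node 0 (S = 120): V_0 = e^(−0.03)·[0.3739·9.7209 + 0.6261·56.5373] = 37.8773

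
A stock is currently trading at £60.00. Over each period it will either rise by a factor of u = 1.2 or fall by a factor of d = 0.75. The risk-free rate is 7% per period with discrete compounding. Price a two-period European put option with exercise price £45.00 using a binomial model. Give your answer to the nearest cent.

£0.82

Risk-neutral probability p = (1 + 0.07 − 0.75)/(1.2 − 0.75) = 0.3200/0.4500 = 0.7111
Terminal stock prices: S_uu = 86.4, S_ud = 54, S_dd = 33.75
Terminal payoffs (K − S): max(-41.4, 0) = 0, max(-9, 0) = 0, max(11.25, 0) = 11.25
Node u (S = 72): V_u = 1/1.07·[0.7111·0.0000 + 0.2889·0.0000] = 0.0000
Node d (S = 45): V_d = 1/1.07·[0.7111·0.0000 + 0.2889·11.2500] = 3.0374
Node 0 (S = 60): V_0 = 1/1.07·[0.7111·0.0000 + 0.2889·3.0374] = 0.8201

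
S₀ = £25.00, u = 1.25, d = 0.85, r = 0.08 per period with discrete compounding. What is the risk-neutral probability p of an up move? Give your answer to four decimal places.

Risk-neutral probability p = (1 + 0.08 − 0.85)/(1.25 − 0.85) = 0.2300/0.4000 = 0.5750

p = 0.5750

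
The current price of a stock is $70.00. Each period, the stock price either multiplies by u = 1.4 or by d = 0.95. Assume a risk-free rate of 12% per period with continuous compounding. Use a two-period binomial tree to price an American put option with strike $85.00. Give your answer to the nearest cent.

$15.00

Risk-neutral probability p = (e^0.12 − 0.95)/(1.4 − 0.95) = 0.1775/0.4500 = 0.3944
Terminal stock prices: S_uu = 137.2, S_ud = 93.1, S_dd = 63.17
Terminal payoffs (K − S): max(-52.2, 0) = 0, max(-8.1, 0) = 0, max(21.83, 0) = 21.83
Node u (S = 98): continuation = e^(−0.12)·[0.3944·0.0000 + 0.6056·0.0000] = 0.0000; exercise value = 0.0000 ≤ continuation, so V_u = 0.0000
Node d (S = 66.5): continuation = e^(−0.12)·[0.3944·0.0000 + 0.6056·21.8250] = 11.7219; exercise value = 18.5000 > continuation, so V_d = 18.5000 (exercise)
Node 0 (S = 70): continuation = e^(−0.12)·[0.3944·0.0000 + 0.6056·18.5000] = 9.9361; exercise value = 15.0000 > continuation, so V_0 = 15.0000 (exercise)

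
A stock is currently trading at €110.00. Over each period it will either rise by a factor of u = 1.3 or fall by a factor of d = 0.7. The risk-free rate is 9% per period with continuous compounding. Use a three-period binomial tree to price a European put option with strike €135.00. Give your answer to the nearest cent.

Risk-neutral probability p = (e^0.09 − 0.7)/(1.3 − 0.7) = 0.3942/0.6000 = 0.6570
Terminal stock prices: S_uuu = 241.7, S_uud = 130.1, S_udd = 70.07, S_ddd = 37.73
Terminal payoffs (K − S): max(-106.7, 0) = 0, max(4.87, 0) = 4.87, max(64.93, 0) = 64.93, max(97.27, 0) = 97.27
Node uu (S = 185.9): V_uu = e^(−0.09)·[0.6570·0.0000 + 0.3430·4.8700] = 1.5268
Node ud (S = 100.1): V_ud = e^(−0.09)·[0.6570·4.8700 + 0.3430·64.9300] = 23.2807
Node dd (S = 53.9): V_dd = e^(−0.09)·[0.6570·64.9300 + 0.3430·97.2700] = 69.4807
Node u (S = 143): V_u = e^(−0.09)·[0.6570·1.5268 + 0.3430·23.2807] = 8.2156
Node d (S = 77): V_d = e^(−0.09)·[0.6570·23.2807 + 0.3430·69.4807] = 35.7615
Node 0 (S = 110): V_0 = e^(−0.09)·[0.6570·8.2156 + 0.3430·35.7615] = 16.1446

€16.14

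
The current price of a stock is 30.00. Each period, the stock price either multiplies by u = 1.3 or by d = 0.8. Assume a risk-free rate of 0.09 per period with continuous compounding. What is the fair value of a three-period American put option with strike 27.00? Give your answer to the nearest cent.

Risk-neutral probability p = (e^0.09 − 0.8)/(1.3 − 0.8) = 0.2942/0.5000 = 0.5883
Terminal stock prices: S_uuu = 65.91, S_uud = 40.56, S_udd = 24.96, S_ddd = 15.36
Terminal payoffs (K − S): max(-38.91, 0) = 0, max(-13.56, 0) = 0, max(2.04, 0) = 2.04, max(11.64, 0) = 11.64
Node uu (S = 50.7): continuation = e^(−0.09)·[0.5883·0.0000 + 0.4117·0.0000] = 0.0000; exercise value = 0.0000 ≤ continuation, so V_uu = 0.0000
Node ud (S = 31.2): continuation = e^(−0.09)·[0.5883·0.0000 + 0.4117·2.0400] = 0.7675; exercise value = 0.0000 ≤ continuation, so V_ud = 0.7675
Node dd (S = 19.2): continuation = e^(−0.09)·[0.5883·2.0400 + 0.4117·11.6400] = 5.4761; exercise value = 7.8000 > continuation, so V_dd = 7.8000 (exercise)
Node u (S = 39): continuation = e^(−0.09)·[0.5883·0.0000 + 0.4117·0.7675] = 0.2887; exercise value = 0.0000 ≤ continuation, so V_u = 0.2887
Node d (S = 24): continuation = e^(−0.09)·[0.5883·0.7675 + 0.4117·7.8000] = 3.3472; exercise value = 3.0000 ≤ continuation, so V_d = 3.3472
Node 0 (S = 30): continuation = e^(−0.09)·[0.5883·0.2887 + 0.4117·3.3472] = 1.4146; exercise value = 0.0000 ≤ continuation, so V_0 = 1.4146

1.41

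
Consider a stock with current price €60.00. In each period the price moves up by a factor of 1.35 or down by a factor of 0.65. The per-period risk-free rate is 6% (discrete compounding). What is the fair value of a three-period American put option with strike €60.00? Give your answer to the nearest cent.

Risk-neutral probability p = (1 + 0.06 − 0.65)/(1.35 − 0.65) = 0.4100/0.7000 = 0.5857
Terminal stock prices: S_uuu = 147.6, S_uud = 71.08, S_udd = 34.22, S_ddd = 16.48
Terminal payoffs (K − S): max(-87.62, 0) = 0, max(-11.08, 0) = 0, max(25.78, 0) = 25.78, max(43.52, 0) = 43.52
Node uu (S = 109.4): continuation = 1/1.06·[0.5857·0.0000 + 0.4143·0.0000] = 0.0000; exercise value = 0.0000 ≤ continuation, so V_uu = 0.0000
Node ud (S = 52.65): continuation = 1/1.06·[0.5857·0.0000 + 0.4143·25.7775] = 10.0748; exercise value = 7.3500 ≤ continuation, so V_ud = 10.0748
Node dd (S = 25.35): continuation = 1/1.06·[0.5857·25.7775 + 0.4143·43.5225] = 31.2538; exercise value = 34.6500 > continuation, so V_dd = 34.6500 (exercise)
Node u (S = 81): continuation = 1/1.06·[0.5857·0.0000 + 0.4143·10.0748] = 3.9376; exercise value = 0.0000 ≤ continuation, so V_u = 3.9376
Node d (S = 39): continuation = 1/1.06·[0.5857·10.0748 + 0.4143·34.6500] = 19.1094; exercise value = 21.0000 > continuation, so V_d = 21.0000 (exercise)
Node 0 (S = 60): continuation = 1/1.06·[0.5857·3.9376 + 0.4143·21.0000] = 10.3833; exercise value = 0.0000 ≤ continuation, so V_0 = 10.3833

€10.38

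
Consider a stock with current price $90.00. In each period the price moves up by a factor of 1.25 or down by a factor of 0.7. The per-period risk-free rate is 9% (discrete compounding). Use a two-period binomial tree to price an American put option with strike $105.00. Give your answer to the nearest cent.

$15.77

Risk-neutral probability p = (1 + 0.09 − 0.7)/(1.25 − 0.7) = 0.3900/0.5500 = 0.7091
Terminal stock prices: S_uu = 140.6, S_ud = 78.75, S_dd = 44.1
Terminal payoffs (K − S): max(-35.62, 0) = 0, max(26.25, 0) = 26.25, max(60.9, 0) = 60.9
Node u (S = 112.5): continuation = 1/1.09·[0.7091·0.0000 + 0.2909·26.2500] = 7.0058; exercise value = 0.0000 ≤ continuation, so V_u = 7.0058
Node d (S = 63): continuation = 1/1.09·[0.7091·26.2500 + 0.2909·60.9000] = 33.3303; exercise value = 42.0000 > continuation, so V_d = 42.0000 (exercise)
Node 0 (S = 90): continuation = 1/1.09·[0.7091·7.0058 + 0.2909·42.0000] = 15.7669; exercise value = 15.0000 ≤ continuation, so V_0 = 15.7669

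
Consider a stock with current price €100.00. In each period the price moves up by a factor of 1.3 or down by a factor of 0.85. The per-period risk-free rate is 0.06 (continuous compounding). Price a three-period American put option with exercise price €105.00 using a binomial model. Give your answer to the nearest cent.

Risk-neutral probability p = (e^0.06 − 0.85)/(1.3 − 0.85) = 0.2118/0.4500 = 0.4707
Terminal stock prices: S_uuu = 219.7, S_uud = 143.7, S_udd = 93.92, S_ddd = 61.41
Terminal payoffs (K − S): max(-114.7, 0) = 0, max(-38.65, 0) = 0, max(11.08, 0) = 11.08, max(43.59, 0) = 43.59
Node uu (S = 169): continuation = e^(−0.06)·[0.4707·0.0000 + 0.5293·0.0000] = 0.0000; exercise value = 0.0000 ≤ continuation, so V_uu = 0.0000
Node ud (S = 110.5): continuation = e^(−0.06)·[0.4707·0.0000 + 0.5293·11.0750] = 5.5201; exercise value = 0.0000 ≤ continuation, so V_ud = 5.5201
Node dd (S = 72.25): continuation = e^(−0.06)·[0.4707·11.0750 + 0.5293·43.5875] = 26.6353; exercise value = 32.7500 > continuation, so V_dd = 32.7500 (exercise)
Node u (S = 130): continuation = e^(−0.06)·[0.4707·0.0000 + 0.5293·5.5201] = 2.7514; exercise value = 0.0000 ≤ continuation, so V_u = 2.7514
Node d (S = 85): continuation = e^(−0.06)·[0.4707·5.5201 + 0.5293·32.7500] = 18.7709; exercise value = 20.0000 > continuation, so V_d = 20.0000 (exercise)
Node 0 (S = 100): continuation = e^(−0.06)·[0.4707·2.7514 + 0.5293·20.0000] = 11.1884; exercise value = 5.0000 ≤ continuation, so V_0 = 11.1884

€11.19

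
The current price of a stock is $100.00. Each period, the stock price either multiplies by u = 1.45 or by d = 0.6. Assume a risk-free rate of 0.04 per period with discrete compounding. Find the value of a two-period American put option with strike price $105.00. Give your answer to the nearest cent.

Risk-neutral probability p = (1 + 0.04 − 0.6)/(1.45 − 0.6) = 0.4400/0.8500 = 0.5176
Terminal stock prices: S_uu = 210.2, S_ud = 87, S_dd = 36
Terminal payoffs (K − S): max(-105.2, 0) = 0, max(18, 0) = 18, max(69, 0) = 69
Node u (S = 145): continuation = 1/1.04·[0.5176·0.0000 + 0.4824·18.0000] = 8.3484; exercise value = 0.0000 ≤ continuation, so V_u = 8.3484
Node d (S = 60): continuation = 1/1.04·[0.5176·18.0000 + 0.4824·69.0000] = 40.9615; exercise value = 45.0000 > continuation, so V_d = 45.0000 (exercise)
Node 0 (S = 100): continuation = 1/1.04·[0.5176·8.3484 + 0.4824·45.0000] = 25.0264; exercise value = 5.0000 ≤ continuation, so V_0 = 25.0264

$25.03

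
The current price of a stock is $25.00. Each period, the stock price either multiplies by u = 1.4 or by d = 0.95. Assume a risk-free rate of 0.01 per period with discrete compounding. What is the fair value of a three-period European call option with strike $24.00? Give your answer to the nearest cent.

Risk-neutral probability p = (1 + 0.01 − 0.95)/(1.4 − 0.95) = 0.0600/0.4500 = 0.1333
Terminal stock prices: S_uuu = 68.6, S_uud = 46.55, S_udd = 31.59, S_ddd = 21.43
Terminal payoffs (S − K): max(44.6, 0) = 44.6, max(22.55, 0) = 22.55, max(7.587, 0) = 7.587, max(-2.566, 0) = 0
Node uu (S = 49): V_uu = 1/1.01·[0.1333·44.6000 + 0.8667·22.5500] = 25.2376
Node ud (S = 33.25): V_ud = 1/1.01·[0.1333·22.5500 + 0.8667·7.5875] = 9.4876
Node dd (S = 22.56): V_dd = 1/1.01·[0.1333·7.5875 + 0.8667·0.0000] = 1.0017
Node u (S = 35): V_u = 1/1.01·[0.1333·25.2376 + 0.8667·9.4876] = 11.4729
Node d (S = 23.75): V_d = 1/1.01·[0.1333·9.4876 + 0.8667·1.0017] = 2.1120
Node 0 (S = 25): V_0 = 1/1.01·[0.1333·11.4729 + 0.8667·2.1120] = 3.3268

$3.33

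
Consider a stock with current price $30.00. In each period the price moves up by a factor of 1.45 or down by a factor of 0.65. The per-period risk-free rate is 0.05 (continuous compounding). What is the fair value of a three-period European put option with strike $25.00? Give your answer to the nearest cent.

Risk-neutral probability p = (e^0.05 − 0.65)/(1.45 − 0.65) = 0.4013/0.8000 = 0.5016
Terminal stock prices: S_uuu = 91.46, S_uud = 41, S_udd = 18.38, S_ddd = 8.239
Terminal payoffs (K − S): max(-66.46, 0) = 0, max(-16, 0) = 0, max(6.621, 0) = 6.621, max(16.76, 0) = 16.76
Node uu (S = 63.08): V_uu = e^(−0.05)·[0.5016·0.0000 + 0.4984·0.0000] = 0.0000
Node ud (S = 28.28): V_ud = e^(−0.05)·[0.5016·0.0000 + 0.4984·6.6212] = 3.1392
Node dd (S = 12.68): V_dd = e^(−0.05)·[0.5016·6.6212 + 0.4984·16.7613] = 11.1057
Node u (S = 43.5): V_u = e^(−0.05)·[0.5016·0.0000 + 0.4984·3.1392] = 1.4883
Node d (S = 19.5): V_d = e^(−0.05)·[0.5016·3.1392 + 0.4984·11.1057] = 6.7630
Node 0 (S = 30): V_0 = e^(−0.05)·[0.5016·1.4883 + 0.4984·6.7630] = 3.9165

$3.92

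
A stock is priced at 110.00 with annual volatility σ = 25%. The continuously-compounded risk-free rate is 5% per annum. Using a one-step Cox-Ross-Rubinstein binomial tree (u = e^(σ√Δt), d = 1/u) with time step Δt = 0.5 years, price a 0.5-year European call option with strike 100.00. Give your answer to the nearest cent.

CRR parameters: u = e^(σ√Δt) = e^(0.25·√0.5) = 1.1934, d = 1/u = 0.8380
Per-period rate: rΔt = 0.05·0.5 = 0.025, so R = e^0.025 = 1.0253
Risk-neutral probability p = (e^0.025 − 0.8380)/(1.1934 − 0.8380) = 0.1873/0.3554 = 0.5272
Terminal stock prices: S_u = 131.3, S_d = 92.18
Terminal payoffs (S − K): max(31.27, 0) = 31.27, max(-7.824, 0) = 0
Node 0 (S = 110): V_0 = e^(−0.025)·[0.5272·31.2701 + 0.4728·0.0000] = 16.0771

16.08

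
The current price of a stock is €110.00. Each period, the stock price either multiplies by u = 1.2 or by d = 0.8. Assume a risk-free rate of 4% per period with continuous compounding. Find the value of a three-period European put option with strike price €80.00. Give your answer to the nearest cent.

€1.32

Risk-neutral probability p = (e^0.04 − 0.8)/(1.2 − 0.8) = 0.2408/0.4000 = 0.6020
Terminal stock prices: S_uuu = 190.1, S_uud = 126.7, S_udd = 84.48, S_ddd = 56.32
Terminal payoffs (K − S): max(-110.1, 0) = 0, max(-46.72, 0) = 0, max(-4.48, 0) = 0, max(23.68, 0) = 23.68
Node uu (S = 158.4): V_uu = e^(−0.04)·[0.6020·0.0000 + 0.3980·0.0000] = 0.0000
Node ud (S = 105.6): V_ud = e^(−0.04)·[0.6020·0.0000 + 0.3980·0.0000] = 0.0000
Node dd (S = 70.4): V_dd = e^(−0.04)·[0.6020·0.0000 + 0.3980·23.6800] = 9.0545
Node u (S = 132): V_u = e^(−0.04)·[0.6020·0.0000 + 0.3980·0.0000] = 0.0000
Node d (S = 88): V_d = e^(−0.04)·[0.6020·0.0000 + 0.3980·9.0545] = 3.4621
Node 0 (S = 110): V_0 = e^(−0.04)·[0.6020·0.0000 + 0.3980·3.4621] = 1.3238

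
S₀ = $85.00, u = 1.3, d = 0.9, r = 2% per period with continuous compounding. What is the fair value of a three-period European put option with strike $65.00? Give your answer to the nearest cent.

Risk-neutral probability p = (e^0.02 − 0.9)/(1.3 − 0.9) = 0.1202/0.4000 = 0.3005
Terminal stock prices: S_uuu = 186.7, S_uud = 129.3, S_udd = 89.51, S_ddd = 61.97
Terminal payoffs (K − S): max(-121.7, 0) = 0, max(-64.28, 0) = 0, max(-24.51, 0) = 0, max(3.035, 0) = 3.035
Node uu (S = 143.7): V_uu = e^(−0.02)·[0.3005·0.0000 + 0.6995·0.0000] = 0.0000
Node ud (S = 99.45): V_ud = e^(−0.02)·[0.3005·0.0000 + 0.6995·0.0000] = 0.0000
Node dd (S = 68.85): V_dd = e^(−0.02)·[0.3005·0.0000 + 0.6995·3.0350] = 2.0809
Node u (S = 110.5): V_u = e^(−0.02)·[0.3005·0.0000 + 0.6995·0.0000] = 0.0000
Node d (S = 76.5): V_d = e^(−0.02)·[0.3005·0.0000 + 0.6995·2.0809] = 1.4268
Node 0 (S = 85): V_0 = e^(−0.02)·[0.3005·0.0000 + 0.6995·1.4268] = 0.9783

$0.98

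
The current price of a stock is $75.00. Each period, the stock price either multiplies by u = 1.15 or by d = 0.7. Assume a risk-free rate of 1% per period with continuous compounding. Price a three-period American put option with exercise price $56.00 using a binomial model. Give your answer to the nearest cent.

$3.60

Risk-neutral probability p = (e^0.01 − 0.7)/(1.15 − 0.7) = 0.3101/0.4500 = 0.6890
Terminal stock prices: S_uuu = 114.1, S_uud = 69.43, S_udd = 42.26, S_ddd = 25.72
Terminal payoffs (K − S): max(-58.07, 0) = 0, max(-13.43, 0) = 0, max(13.74, 0) = 13.74, max(30.28, 0) = 30.28
Node uu (S = 99.19): continuation = e^(−0.01)·[0.6890·0.0000 + 0.3110·0.0000] = 0.0000; exercise value = 0.0000 ≤ continuation, so V_uu = 0.0000
Node ud (S = 60.37): continuation = e^(−0.01)·[0.6890·0.0000 + 0.3110·13.7375] = 4.2298; exercise value = 0.0000 ≤ continuation, so V_ud = 4.2298
Node dd (S = 36.75): continuation = e^(−0.01)·[0.6890·13.7375 + 0.3110·30.2750] = 18.6928; exercise value = 19.2500 > continuation, so V_dd = 19.2500 (exercise)
Node u (S = 86.25): continuation = e^(−0.01)·[0.6890·0.0000 + 0.3110·4.2298] = 1.3024; exercise value = 0.0000 ≤ continuation, so V_u = 1.3024
Node d (S = 52.5): continuation = e^(−0.01)·[0.6890·4.2298 + 0.3110·19.2500] = 8.8125; exercise value = 3.5000 ≤ continuation, so V_d = 8.8125
Node 0 (S = 75): continuation = e^(−0.01)·[0.6890·1.3024 + 0.3110·8.8125] = 3.6018; exercise value = 0.0000 ≤ continuation, so V_0 = 3.6018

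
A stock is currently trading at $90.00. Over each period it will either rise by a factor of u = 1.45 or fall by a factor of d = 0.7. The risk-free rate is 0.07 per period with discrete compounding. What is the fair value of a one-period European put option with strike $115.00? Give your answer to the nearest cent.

$24.62

Risk-neutral probability p = (1 + 0.07 − 0.7)/(1.45 − 0.7) = 0.3700/0.7500 = 0.4933
Terminal stock prices: S_u = 130.5, S_d = 63
Terminal payoffs (K − S): max(-15.5, 0) = 0, max(52, 0) = 52
Node 0 (S = 90): V_0 = 1/1.07·[0.4933·0.0000 + 0.5067·52.0000] = 24.6231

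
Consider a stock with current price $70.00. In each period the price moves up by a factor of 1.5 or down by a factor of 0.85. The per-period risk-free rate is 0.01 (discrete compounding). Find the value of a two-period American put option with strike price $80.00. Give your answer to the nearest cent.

Risk-neutral probability p = (1 + 0.01 − 0.85)/(1.5 − 0.85) = 0.1600/0.6500 = 0.2462
Terminal stock prices: S_uu = 157.5, S_ud = 89.25, S_dd = 50.57
Terminal payoffs (K − S): max(-77.5, 0) = 0, max(-9.25, 0) = 0, max(29.43, 0) = 29.43
Node u (S = 105): continuation = 1/1.01·[0.2462·0.0000 + 0.7538·0.0000] = 0.0000; exercise value = 0.0000 ≤ continuation, so V_u = 0.0000
Node d (S = 59.5): continuation = 1/1.01·[0.2462·0.0000 + 0.7538·29.4250] = 21.9623; exercise value = 20.5000 ≤ continuation, so V_d = 21.9623
Node 0 (S = 70): continuation = 1/1.01·[0.2462·0.0000 + 0.7538·21.9623] = 16.3923; exercise value = 10.0000 ≤ continuation, so V_0 = 16.3923

$16.39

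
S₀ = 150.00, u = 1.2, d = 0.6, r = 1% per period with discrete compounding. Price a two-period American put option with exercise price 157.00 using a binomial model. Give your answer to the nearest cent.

Risk-neutral probability p = (1 + 0.01 − 0.6)/(1.2 − 0.6) = 0.4100/0.6000 = 0.6833
Terminal stock prices: S_uu = 216, S_ud = 108, S_dd = 54
Terminal payoffs (K − S): max(-59, 0) = 0, max(49, 0) = 49, max(103, 0) = 103
Node u (S = 180): continuation = 1/1.01·[0.6833·0.0000 + 0.3167·49.0000] = 15.3630; exercise value = 0.0000 ≤ continuation, so V_u = 15.3630
Node d (S = 90): continuation = 1/1.01·[0.6833·49.0000 + 0.3167·103.0000] = 65.4455; exercise value = 67.0000 > continuation, so V_d = 67.0000 (exercise)
Node 0 (S = 150): continuation = 1/1.01·[0.6833·15.3630 + 0.3167·67.0000] = 31.4007; exercise value = 7.0000 ≤ continuation, so V_0 = 31.4007

31.40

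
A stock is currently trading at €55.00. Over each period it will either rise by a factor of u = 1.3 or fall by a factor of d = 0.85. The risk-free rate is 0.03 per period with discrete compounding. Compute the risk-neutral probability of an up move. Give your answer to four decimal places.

p = 0.4000

Risk-neutral probability p = (1 + 0.03 − 0.85)/(1.3 − 0.85) = 0.1800/0.4500 = 0.4000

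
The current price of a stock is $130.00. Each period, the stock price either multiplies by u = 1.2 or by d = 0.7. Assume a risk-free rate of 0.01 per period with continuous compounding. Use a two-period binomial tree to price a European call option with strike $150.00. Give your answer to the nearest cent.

$14.02

Risk-neutral probability p = (e^0.01 − 0.7)/(1.2 − 0.7) = 0.3101/0.5000 = 0.6201
Terminal stock prices: S_uu = 187.2, S_ud = 109.2, S_dd = 63.7
Terminal payoffs (S − K): max(37.2, 0) = 37.2, max(-40.8, 0) = 0, max(-86.3, 0) = 0
Node u (S = 156): V_u = e^(−0.01)·[0.6201·37.2000 + 0.3799·0.0000] = 22.8382
Node d (S = 91): V_d = e^(−0.01)·[0.6201·0.0000 + 0.3799·0.0000] = 0.0000
Node 0 (S = 130): V_0 = e^(−0.01)·[0.6201·22.8382 + 0.3799·0.0000] = 14.0211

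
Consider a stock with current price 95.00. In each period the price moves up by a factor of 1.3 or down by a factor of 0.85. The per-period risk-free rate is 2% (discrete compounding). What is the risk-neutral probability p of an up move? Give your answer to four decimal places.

Risk-neutral probability p = (1 + 0.02 − 0.85)/(1.3 − 0.85) = 0.1700/0.4500 = 0.3778

p = 0.3778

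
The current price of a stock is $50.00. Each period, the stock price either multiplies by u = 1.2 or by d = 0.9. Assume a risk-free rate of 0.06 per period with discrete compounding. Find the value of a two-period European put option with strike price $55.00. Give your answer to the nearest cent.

Risk-neutral probability p = (1 + 0.06 − 0.9)/(1.2 − 0.9) = 0.1600/0.3000 = 0.5333
Terminal stock prices: S_uu = 72, S_ud = 54, S_dd = 40.5
Terminal payoffs (K − S): max(-17, 0) = 0, max(1, 0) = 1, max(14.5, 0) = 14.5
Node u (S = 60): V_u = 1/1.06·[0.5333·0.0000 + 0.4667·1.0000] = 0.4403
Node d (S = 45): V_d = 1/1.06·[0.5333·1.0000 + 0.4667·14.5000] = 6.8868
Node 0 (S = 50): V_0 = 1/1.06·[0.5333·0.4403 + 0.4667·6.8868] = 3.2534

$3.25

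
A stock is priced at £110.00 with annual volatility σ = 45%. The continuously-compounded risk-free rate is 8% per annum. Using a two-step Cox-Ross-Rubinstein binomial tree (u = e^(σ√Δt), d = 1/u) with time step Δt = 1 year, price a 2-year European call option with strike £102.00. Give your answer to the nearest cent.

£36.34

CRR parameters: u = e^(σ√Δt) = e^(0.45·√1) = 1.5683, d = 1/u = 0.6376
Per-period rate: rΔt = 0.08·1 = 0.08, so R = e^0.08 = 1.0833
Risk-neutral probability p = (e^0.08 − 0.6376)/(1.5683 − 0.6376) = 0.4457/0.9307 = 0.4789
Terminal stock prices: S_uu = 270.6, S_ud = 110, S_dd = 44.72
Terminal payoffs (S − K): max(168.6, 0) = 168.6, max(8, 0) = 8, max(-57.28, 0) = 0
Node u (S = 172.5): V_u = e^(−0.08)·[0.4789·168.5563 + 0.5211·8.0000] = 78.3565
Node d (S = 70.14): V_d = e^(−0.08)·[0.4789·8.0000 + 0.5211·0.0000] = 3.5363
Node 0 (S = 110): V_0 = e^(−0.08)·[0.4789·78.3565 + 0.5211·3.5363] = 36.3376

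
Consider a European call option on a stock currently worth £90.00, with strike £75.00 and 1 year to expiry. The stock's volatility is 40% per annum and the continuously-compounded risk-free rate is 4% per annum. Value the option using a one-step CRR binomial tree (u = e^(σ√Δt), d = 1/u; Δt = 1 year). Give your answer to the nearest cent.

£25.68

CRR parameters: u = e^(σ√Δt) = e^(0.4·√1) = 1.4918, d = 1/u = 0.6703
Per-period rate: rΔt = 0.04·1 = 0.04, so R = e^0.04 = 1.0408
Risk-neutral probability p = (e^0.04 − 0.6703)/(1.4918 − 0.6703) = 0.3705/0.8215 = 0.4510
Terminal stock prices: S_u = 134.3, S_d = 60.33
Terminal payoffs (S − K): max(59.26, 0) = 59.26, max(-14.67, 0) = 0
Node 0 (S = 90): V_0 = e^(−0.04)·[0.4510·59.2642 + 0.5490·0.0000] = 25.6796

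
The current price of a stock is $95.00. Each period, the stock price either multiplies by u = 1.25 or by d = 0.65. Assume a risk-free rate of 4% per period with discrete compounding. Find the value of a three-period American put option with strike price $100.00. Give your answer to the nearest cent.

$18.13

Risk-neutral probability p = (1 + 0.04 − 0.65)/(1.25 − 0.65) = 0.3900/0.6000 = 0.6500
Terminal stock prices: S_uuu = 185.5, S_uud = 96.48, S_udd = 50.17, S_ddd = 26.09
Terminal payoffs (K − S): max(-85.55, 0) = 0, max(3.516, 0) = 3.516, max(49.83, 0) = 49.83, max(73.91, 0) = 73.91
Node uu (S = 148.4): continuation = 1/1.04·[0.6500·0.0000 + 0.3500·3.5156] = 1.1831; exercise value = 0.0000 ≤ continuation, so V_uu = 1.1831
Node ud (S = 77.19): continuation = 1/1.04·[0.6500·3.5156 + 0.3500·49.8281] = 18.9663; exercise value = 22.8125 > continuation, so V_ud = 22.8125 (exercise)
Node dd (S = 40.14): continuation = 1/1.04·[0.6500·49.8281 + 0.3500·73.9106] = 56.0163; exercise value = 59.8625 > continuation, so V_dd = 59.8625 (exercise)
Node u (S = 118.8): continuation = 1/1.04·[0.6500·1.1831 + 0.3500·22.8125] = 8.4167; exercise value = 0.0000 ≤ continuation, so V_u = 8.4167
Node d (S = 61.75): continuation = 1/1.04·[0.6500·22.8125 + 0.3500·59.8625] = 34.4038; exercise value = 38.2500 > continuation, so V_d = 38.2500 (exercise)
Node 0 (S = 95): continuation = 1/1.04·[0.6500·8.4167 + 0.3500·38.2500] = 18.1331; exercise value = 5.0000 ≤ continuation, so V_0 = 18.1331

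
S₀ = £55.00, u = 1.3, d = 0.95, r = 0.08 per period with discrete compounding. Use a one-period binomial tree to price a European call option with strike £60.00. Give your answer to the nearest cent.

Risk-neutral probability p = (1 + 0.08 − 0.95)/(1.3 − 0.95) = 0.1300/0.3500 = 0.3714
Terminal stock prices: S_u = 71.5, S_d = 52.25
Terminal payoffs (S − K): max(11.5, 0) = 11.5, max(-7.75, 0) = 0
Node 0 (S = 55): V_0 = 1/1.08·[0.3714·11.5000 + 0.6286·0.0000] = 3.9550

£3.96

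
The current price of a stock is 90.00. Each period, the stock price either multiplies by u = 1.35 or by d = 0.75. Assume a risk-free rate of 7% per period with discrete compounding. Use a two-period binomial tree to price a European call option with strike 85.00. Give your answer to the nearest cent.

Risk-neutral probability p = (1 + 0.07 − 0.75)/(1.35 − 0.75) = 0.3200/0.6000 = 0.5333
Terminal stock prices: S_uu = 164, S_ud = 91.13, S_dd = 50.62
Terminal payoffs (S − K): max(79.03, 0) = 79.03, max(6.125, 0) = 6.125, max(-34.38, 0) = 0
Node u (S = 121.5): V_u = 1/1.07·[0.5333·79.0250 + 0.4667·6.1250] = 42.0607
Node d (S = 67.5): V_d = 1/1.07·[0.5333·6.1250 + 0.4667·0.0000] = 3.0530
Node 0 (S = 90): V_0 = 1/1.07·[0.5333·42.0607 + 0.4667·3.0530] = 22.2964

22.30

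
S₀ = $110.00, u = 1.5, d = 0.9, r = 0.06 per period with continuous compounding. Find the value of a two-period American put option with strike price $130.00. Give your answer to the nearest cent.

Risk-neutral probability p = (e^0.06 − 0.9)/(1.5 − 0.9) = 0.1618/0.6000 = 0.2697
Terminal stock prices: S_uu = 247.5, S_ud = 148.5, S_dd = 89.1
Terminal payoffs (K − S): max(-117.5, 0) = 0, max(-18.5, 0) = 0, max(40.9, 0) = 40.9
Node u (S = 165): continuation = e^(−0.06)·[0.2697·0.0000 + 0.7303·0.0000] = 0.0000; exercise value = 0.0000 ≤ continuation, so V_u = 0.0000
Node d (S = 99): continuation = e^(−0.06)·[0.2697·0.0000 + 0.7303·40.9000] = 28.1288; exercise value = 31.0000 > continuation, so V_d = 31.0000 (exercise)
Node 0 (S = 110): continuation = e^(−0.06)·[0.2697·0.0000 + 0.7303·31.0000] = 21.3201; exercise value = 20.0000 ≤ continuation, so V_0 = 21.3201

$21.32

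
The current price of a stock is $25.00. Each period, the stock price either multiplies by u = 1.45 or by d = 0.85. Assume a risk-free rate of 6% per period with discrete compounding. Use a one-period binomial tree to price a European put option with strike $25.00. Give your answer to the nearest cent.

Risk-neutral probability p = (1 + 0.06 − 0.85)/(1.45 − 0.85) = 0.2100/0.6000 = 0.3500
Terminal stock prices: S_u = 36.25, S_d = 21.25
Terminal payoffs (K − S): max(-11.25, 0) = 0, max(3.75, 0) = 3.75
Node 0 (S = 25): V_0 = 1/1.06·[0.3500·0.0000 + 0.6500·3.7500] = 2.2995

$2.30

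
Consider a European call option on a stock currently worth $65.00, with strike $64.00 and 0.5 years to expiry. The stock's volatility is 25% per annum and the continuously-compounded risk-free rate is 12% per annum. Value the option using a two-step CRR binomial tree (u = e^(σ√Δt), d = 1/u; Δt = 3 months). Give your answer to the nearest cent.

CRR parameters: u = e^(σ√Δt) = e^(0.25·√0.25) = 1.1331, d = 1/u = 0.8825
Per-period rate: rΔt = 0.12·0.25 = 0.03, so R = e^0.03 = 1.0305
Risk-neutral probability p = (e^0.03 − 0.8825)/(1.1331 − 0.8825) = 0.1480/0.2507 = 0.5903
Terminal stock prices: S_uu = 83.46, S_ud = 65, S_dd = 50.62
Terminal payoffs (S − K): max(19.46, 0) = 19.46, max(1, 0) = 1, max(-13.38, 0) = 0
Node u (S = 73.65): V_u = e^(−0.03)·[0.5903·19.4617 + 0.4097·1.0000] = 11.5461
Node d (S = 57.36): V_d = e^(−0.03)·[0.5903·1.0000 + 0.4097·0.0000] = 0.5728
Node 0 (S = 65): V_0 = e^(−0.03)·[0.5903·11.5461 + 0.4097·0.5728] = 6.8419

$6.84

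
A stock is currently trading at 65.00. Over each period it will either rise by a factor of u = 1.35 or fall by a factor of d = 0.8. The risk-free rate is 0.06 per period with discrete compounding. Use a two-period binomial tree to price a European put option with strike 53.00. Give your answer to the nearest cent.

Risk-neutral probability p = (1 + 0.06 − 0.8)/(1.35 − 0.8) = 0.2600/0.5500 = 0.4727
Terminal stock prices: S_uu = 118.5, S_ud = 70.2, S_dd = 41.6
Terminal payoffs (K − S): max(-65.46, 0) = 0, max(-17.2, 0) = 0, max(11.4, 0) = 11.4
Node u (S = 87.75): V_u = 1/1.06·[0.4727·0.0000 + 0.5273·0.0000] = 0.0000
Node d (S = 52): V_d = 1/1.06·[0.4727·0.0000 + 0.5273·11.4000] = 5.6707
Node 0 (S = 65): V_0 = 1/1.06·[0.4727·0.0000 + 0.5273·5.6707] = 2.8207

2.82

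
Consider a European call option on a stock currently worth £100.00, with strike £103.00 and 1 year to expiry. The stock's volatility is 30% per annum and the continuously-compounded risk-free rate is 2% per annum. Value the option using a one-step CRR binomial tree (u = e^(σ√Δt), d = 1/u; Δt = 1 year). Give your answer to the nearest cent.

CRR parameters: u = e^(σ√Δt) = e^(0.3·√1) = 1.3499, d = 1/u = 0.7408
Per-period rate: rΔt = 0.02·1 = 0.02, so R = e^0.02 = 1.0202
Risk-neutral probability p = (e^0.02 − 0.7408)/(1.3499 − 0.7408) = 0.2794/0.6090 = 0.4587
Terminal stock prices: S_u = 135, S_d = 74.08
Terminal payoffs (S − K): max(31.99, 0) = 31.99, max(-28.92, 0) = 0
Node 0 (S = 100): V_0 = e^(−0.02)·[0.4587·31.9859 + 0.5413·0.0000] = 14.3822

£14.38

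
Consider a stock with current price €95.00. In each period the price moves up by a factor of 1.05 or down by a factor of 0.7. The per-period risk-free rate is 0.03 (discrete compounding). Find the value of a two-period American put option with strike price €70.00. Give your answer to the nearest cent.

€0.20

Risk-neutral probability p = (1 + 0.03 − 0.7)/(1.05 − 0.7) = 0.3300/0.3500 = 0.9429
Terminal stock prices: S_uu = 104.7, S_ud = 69.82, S_dd = 46.55
Terminal payoffs (K − S): max(-34.74, 0) = 0, max(0.175, 0) = 0.175, max(23.45, 0) = 23.45
Node u (S = 99.75): continuation = 1/1.03·[0.9429·0.0000 + 0.0571·0.1750] = 0.0097; exercise value = 0.0000 ≤ continuation, so V_u = 0.0097
Node d (S = 66.5): continuation = 1/1.03·[0.9429·0.1750 + 0.0571·23.4500] = 1.4612; exercise value = 3.5000 > continuation, so V_d = 3.5000 (exercise)
Node 0 (S = 95): continuation = 1/1.03·[0.9429·0.0097 + 0.0571·3.5000] = 0.2031; exercise value = 0.0000 ≤ continuation, so V_0 = 0.2031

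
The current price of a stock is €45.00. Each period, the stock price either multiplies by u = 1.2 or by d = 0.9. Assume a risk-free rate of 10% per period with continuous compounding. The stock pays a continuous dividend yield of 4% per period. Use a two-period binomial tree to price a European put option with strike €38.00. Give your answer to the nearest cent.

€0.27

Per-period risk-free factor R = e^0.1 = 1.1052; dividend-adjusted growth = e^(0.1−0.04) = 1.0618.
Risk-neutral probability p = (1.0618 − 0.9)/(1.2 − 0.9) = 0.1618/0.3000 = 0.5395
Terminal stock prices: S_uu = 64.8, S_ud = 48.6, S_dd = 36.45
Terminal payoffs (K − S): max(-26.8, 0) = 0, max(-10.6, 0) = 0, max(1.55, 0) = 1.55
Node u (S = 54): V_u = e^(−0.1)·[0.5395·0.0000 + 0.4605·0.0000] = 0.0000
Node d (S = 40.5): V_d = e^(−0.1)·[0.5395·0.0000 + 0.4605·1.5500] = 0.6459
Node 0 (S = 45): V_0 = e^(−0.1)·[0.5395·0.0000 + 0.4605·0.6459] = 0.2692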